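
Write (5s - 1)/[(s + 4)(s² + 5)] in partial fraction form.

At s=-4: A = (5·(-4) - 1)/((-4)² + 5) = -1. B = -A = 1, C = 5 - (-4)·A = 1
Result: -1/(s + 4) + (s + 1)/(s² + 5)


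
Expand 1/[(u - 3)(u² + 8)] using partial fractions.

Cover-up at u = 3: α = 1/(3² + 8) = 1/17. Then β = -α = -1/17, γ = -α·(0 + 3) = -3/17
Result: (1/17)/(u - 3) - ((1/17)u + 3/17)/(u² + 8)


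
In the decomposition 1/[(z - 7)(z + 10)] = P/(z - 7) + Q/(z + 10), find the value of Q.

Cover-up at z = -10: Q = 1/(-10 - 7) = -1/17


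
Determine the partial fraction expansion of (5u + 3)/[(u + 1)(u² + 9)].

At u=-1: α = (5·(-1) + 3)/((-1)² + 9) = -1/5. β = -α = 1/5, γ = 5 - (-1)·α = 24/5
Result: (-1/5)/(u + 1) + ((1/5)u + 24/5)/(u² + 9)


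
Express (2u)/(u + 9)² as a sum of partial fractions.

(2u) = α(u + 9) + β. At u = -9: β = 2·(-9) + 0 = -18. Coeff of u: α = 2
Result: 2/(u + 9) - 18/(u + 9)²


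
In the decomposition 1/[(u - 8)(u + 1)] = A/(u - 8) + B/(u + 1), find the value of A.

Cover-up at u = 8: A = 1/(8 + 1) = 1/9


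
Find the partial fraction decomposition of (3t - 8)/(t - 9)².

(3t - 8) = A(t - 9) + B. At t = 9: B = 3·9 - 8 = 19. Coeff of t: A = 3
Result: 3/(t - 9) + 19/(t - 9)²


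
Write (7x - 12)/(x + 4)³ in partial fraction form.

(7x - 12) = α(x + 4)² + β(x + 4) + γ. At x = -4: γ = 7·(-4) - 12 = -40. Coefficients: α = 0, β = 7
Result: 7/(x + 4)² - 40/(x + 4)³


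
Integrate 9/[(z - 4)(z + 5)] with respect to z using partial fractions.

Decompose: 9/[(z - 4)(z + 5)] = 1/(z - 4) - 1/(z + 5). Integrate each term: ln|(z - 4)| - ln|(z + 5)| + C


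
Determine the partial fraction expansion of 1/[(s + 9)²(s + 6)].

Cover-up at s=-6: R = 1/(-6 + 9)² = 1/9. Cover-up at s=-9: Q = 1/(-9 + 6) = -1/3. Comparing s² coeff: P = -R = -1/9
Result: (-1/9)/(s + 9) - (1/3)/(s + 9)² + (1/9)/(s + 6)


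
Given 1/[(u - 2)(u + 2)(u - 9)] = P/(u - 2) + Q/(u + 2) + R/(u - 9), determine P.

Cover-up at u = 2: P = 1/[(2 + 2)(2 - 9)] = 1/[(4)(-7)] = -1/28


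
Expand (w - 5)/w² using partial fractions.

(w - 5) = Aw + B. At w = 0: B = 1·0 - 5 = -5. Coeff of w: A = 1
Result: 1/w - 5/w²


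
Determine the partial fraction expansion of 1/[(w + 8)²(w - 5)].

Cover-up at w=5: γ = 1/(5 + 8)² = 1/169. Cover-up at w=-8: β = 1/(-8 - 5) = -1/13. Comparing w² coeff: α = -γ = -1/169
Result: (-1/169)/(w + 8) - (1/13)/(w + 8)² + (1/169)/(w - 5)


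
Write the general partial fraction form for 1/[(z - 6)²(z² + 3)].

Repeated linear + quadratic: A/(z - 6) + B/(z - 6)² + (Cz + D)/(z² + 3)


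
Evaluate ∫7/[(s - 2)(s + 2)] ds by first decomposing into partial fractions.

Decompose: 7/[(s - 2)(s + 2)] = (7/4)/(s - 2) - (7/4)/(s + 2). Integrate each term: (7/4) ln|(s - 2)| - (7/4) ln|(s + 2)| + C


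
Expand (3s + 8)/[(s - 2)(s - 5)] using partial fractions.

At s=2: P = (3·2 + 8)/(2 - 5) = -14/3. At s=5: Q = (3·5 + 8)/(5 - 2) = 23/3
Result: (-14/3)/(s - 2) + (23/3)/(s - 5)


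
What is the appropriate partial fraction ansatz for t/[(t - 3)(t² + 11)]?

Linear + irreducible quadratic: α/(t - 3) + (βt + γ)/(t² + 11)


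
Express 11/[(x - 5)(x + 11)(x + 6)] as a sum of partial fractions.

Using cover-up method: α = 1/16, β = 11/80, γ = -1/5
Result: (1/16)/(x - 5) + (11/80)/(x + 11) - (1/5)/(x + 6)


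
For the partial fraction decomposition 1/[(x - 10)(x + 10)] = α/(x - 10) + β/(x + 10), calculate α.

Cover-up at x = 10: α = 1/(10 + 10) = 1/20


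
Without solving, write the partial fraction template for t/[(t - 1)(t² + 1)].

Linear + irreducible quadratic: A/(t - 1) + (Bt + C)/(t² + 1)


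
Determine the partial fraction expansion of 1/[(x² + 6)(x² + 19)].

Coefficient matching gives α = γ = 0, β = 1/(19-6) = 1/13, δ = -β = -1/13
Result: (1/13)/(x² + 6) - (1/13)/(x² + 19)


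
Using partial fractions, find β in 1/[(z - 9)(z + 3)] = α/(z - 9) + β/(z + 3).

Cover-up at z = -3: β = 1/(-3 - 9) = -1/12


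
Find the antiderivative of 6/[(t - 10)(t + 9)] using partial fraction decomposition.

Decompose: 6/[(t - 10)(t + 9)] = (6/19)/(t - 10) - (6/19)/(t + 9). Integrate each term: (6/19) ln|(t - 10)| - (6/19) ln|(t + 9)| + C


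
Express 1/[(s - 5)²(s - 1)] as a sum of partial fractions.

Cover-up at s=1: R = 1/(1 - 5)² = 1/16. Cover-up at s=5: Q = 1/(5 - 1) = 1/4. Comparing s² coeff: P = -R = -1/16
Result: (-1/16)/(s - 5) + (1/4)/(s - 5)² + (1/16)/(s - 1)


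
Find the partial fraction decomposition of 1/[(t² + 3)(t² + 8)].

Coefficient matching gives A = C = 0, B = 1/(8-3) = 1/5, D = -B = -1/5
Result: (1/5)/(t² + 3) - (1/5)/(t² + 8)


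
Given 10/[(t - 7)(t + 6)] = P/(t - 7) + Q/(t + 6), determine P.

Cover-up at t = 7: P = 10/(7 + 6) = 10/13


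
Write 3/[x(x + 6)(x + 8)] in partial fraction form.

Using cover-up method: P = 1/16, Q = -1/4, R = 3/16
Result: (1/16)/x - (1/4)/(x + 6) + (3/16)/(x + 8)


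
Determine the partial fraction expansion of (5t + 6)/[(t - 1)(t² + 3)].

At t=1: α = (5·1 + 6)/(1² + 3) = 11/4. β = -α = -11/4, γ = 5 - 1·α = 9/4
Result: (11/4)/(t - 1) - ((11/4)t - 9/4)/(t² + 3)


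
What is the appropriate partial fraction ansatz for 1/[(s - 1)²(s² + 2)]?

Repeated linear + quadratic: α/(s - 1) + β/(s - 1)² + (γs + δ)/(s² + 2)


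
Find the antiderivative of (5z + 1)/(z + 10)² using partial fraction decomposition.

Decompose: A = 5, B = 5·(-10) + 1 = -49, so (5z + 1)/(z + 10)² = 5/(z + 10) - 49/(z + 10)². Integrate: ∫ A/(z + 10) dz = 5 ln|(z + 10)|; ∫ B/(z + 10)² dz = 49/(z + 10). Sum: 5 ln|(z + 10)| + 49/(z + 10) + C


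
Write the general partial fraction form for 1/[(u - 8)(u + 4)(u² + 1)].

Two linear + quadratic: α/(u - 8) + β/(u + 4) + (γu + δ)/(u² + 1)


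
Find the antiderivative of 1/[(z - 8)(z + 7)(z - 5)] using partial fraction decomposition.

Cover-up: P = 1/45, Q = 1/180, R = -1/36. Decomposition: (1/45)/(z - 8) + (1/180)/(z + 7) - (1/36)/(z - 5). Integrate each term: (1/45) ln|(z - 8)| + (1/180) ln|(z + 7)| - (1/36) ln|(z - 5)| + C


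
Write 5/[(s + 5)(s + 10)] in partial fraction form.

5/(s + 5)(s + 10) = α/(s + 5) + β/(s + 10). α = 5/(-5 + 10) = 1, β = 5/(-10 + 5) = -1
Result: 1/(s + 5) - 1/(s + 10)


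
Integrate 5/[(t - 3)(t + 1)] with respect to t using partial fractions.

Decompose: 5/[(t - 3)(t + 1)] = (5/4)/(t - 3) - (5/4)/(t + 1). Integrate each term: (5/4) ln|(t - 3)| - (5/4) ln|(t + 1)| + C


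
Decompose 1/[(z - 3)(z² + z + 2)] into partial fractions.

Cover-up at z = 3: α = 1/(3² + 1·3 + 2) = 1/14. Then β = -α = -1/14, γ = -α·(1 + 3) = -2/7
Result: (1/14)/(z - 3) - ((1/14)z + 2/7)/(z² + z + 2)


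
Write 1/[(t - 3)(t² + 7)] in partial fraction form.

Cover-up at t = 3: A = 1/(3² + 7) = 1/16. Then B = -A = -1/16, C = -A·(0 + 3) = -3/16
Result: (1/16)/(t - 3) - ((1/16)t + 3/16)/(t² + 7)


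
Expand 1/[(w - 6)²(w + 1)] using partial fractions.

Cover-up at w=-1: R = 1/(-1 - 6)² = 1/49. Cover-up at w=6: Q = 1/(6 + 1) = 1/7. Comparing w² coeff: P = -R = -1/49
Result: (-1/49)/(w - 6) + (1/7)/(w - 6)² + (1/49)/(w + 1)


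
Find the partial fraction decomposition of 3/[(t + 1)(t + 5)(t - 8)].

Using cover-up method: A = -1/12, B = 3/52, C = 1/39
Result: (-1/12)/(t + 1) + (3/52)/(t + 5) + (1/39)/(t - 8)


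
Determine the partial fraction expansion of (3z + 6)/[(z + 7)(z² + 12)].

At z=-7: A = (3·(-7) + 6)/((-7)² + 12) = -15/61. B = -A = 15/61, C = 3 - (-7)·A = 78/61
Result: (-15/61)/(z + 7) + ((15/61)z + 78/61)/(z² + 12)


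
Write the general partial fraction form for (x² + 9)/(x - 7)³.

Repeated linear factor (power 3): α/(x - 7) + β/(x - 7)² + γ/(x - 7)³


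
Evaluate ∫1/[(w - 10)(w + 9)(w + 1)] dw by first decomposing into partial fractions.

Cover-up: α = 1/209, β = 1/152, γ = -1/88. Decomposition: (1/209)/(w - 10) + (1/152)/(w + 9) - (1/88)/(w + 1). Integrate each term: (1/209) ln|(w - 10)| + (1/152) ln|(w + 9)| - (1/88) ln|(w + 1)| + C


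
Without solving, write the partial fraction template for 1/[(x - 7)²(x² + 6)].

Repeated linear + quadratic: P/(x - 7) + Q/(x - 7)² + (Rx + S)/(x² + 6)


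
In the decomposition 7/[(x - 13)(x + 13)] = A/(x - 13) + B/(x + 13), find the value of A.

Cover-up at x = 13: A = 7/(13 + 13) = 7/26


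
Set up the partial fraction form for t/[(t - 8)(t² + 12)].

Linear + irreducible quadratic: α/(t - 8) + (βt + γ)/(t² + 12)


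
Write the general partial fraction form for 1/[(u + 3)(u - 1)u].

Three distinct linear factors: A/(u + 3) + B/(u - 1) + C/u


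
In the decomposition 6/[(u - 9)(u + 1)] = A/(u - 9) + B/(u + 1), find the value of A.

Cover-up at u = 9: A = 6/(9 + 1) = 6/10 = 3/5


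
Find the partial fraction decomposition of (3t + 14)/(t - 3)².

(3t + 14) = P(t - 3) + Q. At t = 3: Q = 3·3 + 14 = 23. Coeff of t: P = 3
Result: 3/(t - 3) + 23/(t - 3)²


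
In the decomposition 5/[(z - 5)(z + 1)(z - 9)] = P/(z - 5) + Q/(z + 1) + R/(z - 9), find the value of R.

Cover-up at z = 9: R = 5/[(9 - 5)(9 + 1)] = 5/[(4)(10)] = 5/40 = 1/8


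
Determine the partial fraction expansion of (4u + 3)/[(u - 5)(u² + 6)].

At u=5: P = (4·5 + 3)/(5² + 6) = 23/31. Q = -P = -23/31, R = 4 - 5·P = 9/31
Result: (23/31)/(u - 5) - ((23/31)u - 9/31)/(u² + 6)


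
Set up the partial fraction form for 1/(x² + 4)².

Repeated quadratic factor: (αx + β)/(x² + 4) + (γx + δ)/(x² + 4)²


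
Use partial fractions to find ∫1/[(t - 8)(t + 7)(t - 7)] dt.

Cover-up: α = 1/15, β = 1/210, γ = -1/14. Decomposition: (1/15)/(t - 8) + (1/210)/(t + 7) - (1/14)/(t - 7). Integrate each term: (1/15) ln|(t - 8)| + (1/210) ln|(t + 7)| - (1/14) ln|(t - 7)| + C


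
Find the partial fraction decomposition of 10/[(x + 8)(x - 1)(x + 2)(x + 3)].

Using Heaviside cover-up: (-1/27)/(x + 8) + (5/54)/(x - 1) - (5/9)/(x + 2) + (1/2)/(x + 3)


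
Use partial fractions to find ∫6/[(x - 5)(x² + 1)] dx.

Cover-up at x=5: α = 6/(5²+1) = 3/13. Coeff matching: β = -3/13, γ = -15/13. Decomposition: (3/13)/(x - 5) - ((3/13)x + 15/13)/(x² + 1). Integrate: linear → ln, quadratic → (1/2)ln + arctan: (3/13) ln|(x - 5)| - (3/26) ln(x² + 1) - (15/13) arctan(x) + C


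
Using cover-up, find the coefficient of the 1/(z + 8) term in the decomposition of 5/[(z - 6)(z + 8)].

Cover (z + 8), set z=-8: 5/((z - 6) at z=-8) = 5/(-14) = -5/14


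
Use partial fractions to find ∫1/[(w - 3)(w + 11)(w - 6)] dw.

Cover-up: P = -1/42, Q = 1/238, R = 1/51. Decomposition: (-1/42)/(w - 3) + (1/238)/(w + 11) + (1/51)/(w - 6). Integrate each term: (-1/42) ln|(w - 3)| + (1/238) ln|(w + 11)| + (1/51) ln|(w - 6)| + C


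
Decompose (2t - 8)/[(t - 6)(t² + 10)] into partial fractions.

At t=6: P = (2·6 - 8)/(6² + 10) = 2/23. Q = -P = -2/23, R = 2 - 6·P = 34/23
Result: (2/23)/(t - 6) - ((2/23)t - 34/23)/(t² + 10)


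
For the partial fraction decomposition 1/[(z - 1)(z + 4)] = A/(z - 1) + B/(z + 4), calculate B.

Cover-up at z = -4: B = 1/(-4 - 1) = -1/5


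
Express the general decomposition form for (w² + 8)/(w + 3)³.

Repeated linear factor (power 3): A/(w + 3) + B/(w + 3)² + C/(w + 3)³


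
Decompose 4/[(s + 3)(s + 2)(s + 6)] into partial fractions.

Using cover-up method: α = -4/3, β = 1, γ = 1/3
Result: (-4/3)/(s + 3) + 1/(s + 2) + (1/3)/(s + 6)


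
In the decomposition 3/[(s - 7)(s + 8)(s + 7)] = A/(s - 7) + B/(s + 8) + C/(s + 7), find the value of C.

Cover-up at s = -7: C = 3/[(-7 - 7)(-7 + 8)] = 3/[(-14)(1)] = -3/14


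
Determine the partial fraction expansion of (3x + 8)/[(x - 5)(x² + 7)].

At x=5: A = (3·5 + 8)/(5² + 7) = 23/32. B = -A = -23/32, C = 3 - 5·A = -19/32
Result: (23/32)/(x - 5) - ((23/32)x + 19/32)/(x² + 7)


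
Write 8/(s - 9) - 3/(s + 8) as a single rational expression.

Common denominator (s - 9)(s + 8). Numerator: 8(s + 8) - 3(s - 9) = (8s + 64) - (3s - 27) = 5s + 91
Result: (5s + 91)/[(s - 9)(s + 8)]


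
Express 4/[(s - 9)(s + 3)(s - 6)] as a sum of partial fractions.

Using cover-up method: α = 1/9, β = 1/27, γ = -4/27
Result: (1/9)/(s - 9) + (1/27)/(s + 3) - (4/27)/(s - 6)


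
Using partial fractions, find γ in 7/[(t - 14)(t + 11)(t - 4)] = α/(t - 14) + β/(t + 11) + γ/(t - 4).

Cover-up at t = 4: γ = 7/[(4 - 14)(4 + 11)] = 7/[(-10)(15)] = -7/150


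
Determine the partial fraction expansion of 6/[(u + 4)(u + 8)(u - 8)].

Using cover-up method: A = -1/8, B = 3/32, C = 1/32
Result: (-1/8)/(u + 4) + (3/32)/(u + 8) + (1/32)/(u - 8)


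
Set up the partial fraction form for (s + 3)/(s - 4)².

Repeated linear factor: A/(s - 4) + B/(s - 4)²


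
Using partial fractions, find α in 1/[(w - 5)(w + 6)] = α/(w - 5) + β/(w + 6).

Cover-up at w = 5: α = 1/(5 + 6) = 1/11


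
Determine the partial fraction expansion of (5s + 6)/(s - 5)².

(5s + 6) = P(s - 5) + Q. At s = 5: Q = 5·5 + 6 = 31. Coeff of s: P = 5
Result: 5/(s - 5) + 31/(s - 5)²


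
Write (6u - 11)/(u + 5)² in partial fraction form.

(6u - 11) = α(u + 5) + β. At u = -5: β = 6·(-5) - 11 = -41. Coeff of u: α = 6
Result: 6/(u + 5) - 41/(u + 5)²


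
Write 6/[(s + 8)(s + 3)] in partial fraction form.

6/(s + 8)(s + 3) = α/(s + 8) + β/(s + 3). α = 6/(-8 + 3) = -6/5, β = 6/(-3 + 8) = 6/5
Result: (-6/5)/(s + 8) + (6/5)/(s + 3)


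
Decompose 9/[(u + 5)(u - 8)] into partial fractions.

9/(u + 5)(u - 8) = P/(u + 5) + Q/(u - 8). P = 9/(-5 - 8) = -9/13, Q = 9/(8 + 5) = 9/13
Result: (-9/13)/(u + 5) + (9/13)/(u - 8)


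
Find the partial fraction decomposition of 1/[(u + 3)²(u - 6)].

Cover-up at u=6: R = 1/(6 + 3)² = 1/81. Cover-up at u=-3: Q = 1/(-3 - 6) = -1/9. Comparing u² coeff: P = -R = -1/81
Result: (-1/81)/(u + 3) - (1/9)/(u + 3)² + (1/81)/(u - 6)


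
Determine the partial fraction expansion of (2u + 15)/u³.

(2u + 15) = αu² + βu + γ. At u = 0: γ = 2·0 + 15 = 15. Coefficients: α = 0, β = 2
Result: 2/u² + 15/u³


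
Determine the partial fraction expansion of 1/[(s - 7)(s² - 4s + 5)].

Cover-up at s = 7: P = 1/(7² - 4·7 + 5) = 1/26. Then Q = -P = -1/26, R = -P·(-4 + 7) = -3/26
Result: (1/26)/(s - 7) - ((1/26)s + 3/26)/(s² - 4s + 5)


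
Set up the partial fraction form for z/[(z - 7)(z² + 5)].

Linear + irreducible quadratic: P/(z - 7) + (Qz + R)/(z² + 5)


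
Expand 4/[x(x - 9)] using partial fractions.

4/x(x - 9) = α/x + β/(x - 9). α = 4/(0 - 9) = -4/9, β = 4/(9 - 0) = 4/9
Result: (-4/9)/x + (4/9)/(x - 9)


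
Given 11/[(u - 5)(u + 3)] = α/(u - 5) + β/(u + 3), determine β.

Cover-up at u = -3: β = 11/(-3 - 5) = -11/8


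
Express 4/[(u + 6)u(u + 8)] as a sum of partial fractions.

Using cover-up method: A = -1/3, B = 1/12, C = 1/4
Result: (-1/3)/(u + 6) + (1/12)/u + (1/4)/(u + 8)


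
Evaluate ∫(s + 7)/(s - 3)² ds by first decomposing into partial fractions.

Decompose: α = 1, β = 1·3 + 7 = 10, so (s + 7)/(s - 3)² = 1/(s - 3) + 10/(s - 3)². Integrate: ∫ α/(s - 3) ds = ln|(s - 3)|; ∫ β/(s - 3)² ds = -10/(s - 3). Sum: ln|(s - 3)| - 10/(s - 3) + C


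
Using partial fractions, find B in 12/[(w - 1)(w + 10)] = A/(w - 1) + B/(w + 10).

Cover-up at w = -10: B = 12/(-10 - 1) = -12/11


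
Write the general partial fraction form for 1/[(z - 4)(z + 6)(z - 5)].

Three distinct linear factors: α/(z - 4) + β/(z + 6) + γ/(z - 5)


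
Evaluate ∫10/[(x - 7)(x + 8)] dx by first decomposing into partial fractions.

Decompose: 10/[(x - 7)(x + 8)] = (2/3)/(x - 7) - (2/3)/(x + 8). Integrate each term: (2/3) ln|(x - 7)| - (2/3) ln|(x + 8)| + C


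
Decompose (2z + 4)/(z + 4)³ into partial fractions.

(2z + 4) = P(z + 4)² + Q(z + 4) + R. At z = -4: R = 2·(-4) + 4 = -4. Coefficients: P = 0, Q = 2
Result: 2/(z + 4)² - 4/(z + 4)³


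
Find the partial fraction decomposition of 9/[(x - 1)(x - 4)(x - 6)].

Using cover-up method: α = 3/5, β = -3/2, γ = 9/10
Result: (3/5)/(x - 1) - (3/2)/(x - 4) + (9/10)/(x - 6)


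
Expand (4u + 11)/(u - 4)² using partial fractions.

(4u + 11) = A(u - 4) + B. At u = 4: B = 4·4 + 11 = 27. Coeff of u: A = 4
Result: 4/(u - 4) + 27/(u - 4)²


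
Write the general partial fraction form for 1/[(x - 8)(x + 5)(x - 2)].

Three distinct linear factors: A/(x - 8) + B/(x + 5) + C/(x - 2)


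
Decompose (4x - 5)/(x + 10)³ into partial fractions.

(4x - 5) = P(x + 10)² + Q(x + 10) + R. At x = -10: R = 4·(-10) - 5 = -45. Coefficients: P = 0, Q = 4
Result: 4/(x + 10)² - 45/(x + 10)³


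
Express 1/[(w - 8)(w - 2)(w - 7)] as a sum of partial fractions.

Using cover-up method: α = 1/6, β = 1/30, γ = -1/5
Result: (1/6)/(w - 8) + (1/30)/(w - 2) - (1/5)/(w - 7)


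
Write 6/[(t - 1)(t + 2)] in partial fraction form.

6/(t - 1)(t + 2) = P/(t - 1) + Q/(t + 2). P = 6/(1 + 2) = 2, Q = 6/(-2 - 1) = -2
Result: 2/(t - 1) - 2/(t + 2)


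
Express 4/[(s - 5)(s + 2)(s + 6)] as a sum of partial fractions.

Using cover-up method: P = 4/77, Q = -1/7, R = 1/11
Result: (4/77)/(s - 5) - (1/7)/(s + 2) + (1/11)/(s + 6)


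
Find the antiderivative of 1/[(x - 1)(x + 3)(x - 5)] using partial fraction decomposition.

Cover-up: A = -1/16, B = 1/32, C = 1/32. Decomposition: (-1/16)/(x - 1) + (1/32)/(x + 3) + (1/32)/(x - 5). Integrate each term: (-1/16) ln|(x - 1)| + (1/32) ln|(x + 3)| + (1/32) ln|(x - 5)| + C


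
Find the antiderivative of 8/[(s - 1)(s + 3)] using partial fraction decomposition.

Decompose: 8/[(s - 1)(s + 3)] = 2/(s - 1) - 2/(s + 3). Integrate each term: 2 ln|(s - 1)| - 2 ln|(s + 3)| + C


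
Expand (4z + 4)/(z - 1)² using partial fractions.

(4z + 4) = P(z - 1) + Q. At z = 1: Q = 4·1 + 4 = 8. Coeff of z: P = 4
Result: 4/(z - 1) + 8/(z - 1)²


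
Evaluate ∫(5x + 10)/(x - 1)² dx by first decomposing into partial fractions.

Decompose: α = 5, β = 5·1 + 10 = 15, so (5x + 10)/(x - 1)² = 5/(x - 1) + 15/(x - 1)². Integrate: ∫ α/(x - 1) dx = 5 ln|(x - 1)|; ∫ β/(x - 1)² dx = -15/(x - 1). Sum: 5 ln|(x - 1)| - 15/(x - 1) + C


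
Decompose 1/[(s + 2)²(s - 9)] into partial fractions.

Cover-up at s=9: C = 1/(9 + 2)² = 1/121. Cover-up at s=-2: B = 1/(-2 - 9) = -1/11. Comparing s² coeff: A = -C = -1/121
Result: (-1/121)/(s + 2) - (1/11)/(s + 2)² + (1/121)/(s - 9)


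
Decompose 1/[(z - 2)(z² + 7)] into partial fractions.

Cover-up at z = 2: P = 1/(2² + 7) = 1/11. Then Q = -P = -1/11, R = -P·(0 + 2) = -2/11
Result: (1/11)/(z - 2) - ((1/11)z + 2/11)/(z² + 7)


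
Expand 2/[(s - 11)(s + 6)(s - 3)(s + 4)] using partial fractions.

Using Heaviside cover-up: (1/1020)/(s - 11) - (1/153)/(s + 6) - (1/252)/(s - 3) + (1/105)/(s + 4)


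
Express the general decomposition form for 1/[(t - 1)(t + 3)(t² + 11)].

Two linear + quadratic: P/(t - 1) + Q/(t + 3) + (Rt + S)/(t² + 11)


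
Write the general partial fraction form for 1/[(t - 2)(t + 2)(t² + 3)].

Two linear + quadratic: A/(t - 2) + B/(t + 2) + (Ct + D)/(t² + 3)


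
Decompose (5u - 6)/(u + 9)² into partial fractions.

(5u - 6) = A(u + 9) + B. At u = -9: B = 5·(-9) - 6 = -51. Coeff of u: A = 5
Result: 5/(u + 9) - 51/(u + 9)²


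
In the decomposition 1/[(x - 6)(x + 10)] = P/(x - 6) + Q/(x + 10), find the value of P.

Cover-up at x = 6: P = 1/(6 + 10) = 1/16


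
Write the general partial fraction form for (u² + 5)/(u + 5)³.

Repeated linear factor (power 3): α/(u + 5) + β/(u + 5)² + γ/(u + 5)³


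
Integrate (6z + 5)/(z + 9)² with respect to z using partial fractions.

Decompose: A = 6, B = 6·(-9) + 5 = -49, so (6z + 5)/(z + 9)² = 6/(z + 9) - 49/(z + 9)². Integrate: ∫ A/(z + 9) dz = 6 ln|(z + 9)|; ∫ B/(z + 9)² dz = 49/(z + 9). Sum: 6 ln|(z + 9)| + 49/(z + 9) + C


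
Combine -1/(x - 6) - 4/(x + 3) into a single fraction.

Common denominator (x - 6)(x + 3). Numerator: -1(x + 3) - 4(x - 6) = (-x - 3) - (4x - 24) = -5x + 21
Result: (-5x + 21)/[(x - 6)(x + 3)]


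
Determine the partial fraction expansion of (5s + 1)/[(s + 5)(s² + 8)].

At s=-5: α = (5·(-5) + 1)/((-5)² + 8) = -8/11. β = -α = 8/11, γ = 5 - (-5)·α = 15/11
Result: (-8/11)/(s + 5) + ((8/11)s + 15/11)/(s² + 8)


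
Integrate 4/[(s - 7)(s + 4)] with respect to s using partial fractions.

Decompose: 4/[(s - 7)(s + 4)] = (4/11)/(s - 7) - (4/11)/(s + 4). Integrate each term: (4/11) ln|(s - 7)| - (4/11) ln|(s + 4)| + C


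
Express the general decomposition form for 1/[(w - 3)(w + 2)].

Distinct linear factors: P/(w - 3) + Q/(w + 2)


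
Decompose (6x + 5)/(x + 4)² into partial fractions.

(6x + 5) = P(x + 4) + Q. At x = -4: Q = 6·(-4) + 5 = -19. Coeff of x: P = 6
Result: 6/(x + 4) - 19/(x + 4)²


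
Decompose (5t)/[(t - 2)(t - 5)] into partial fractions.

At t=2: P = (5·2 + 0)/(2 - 5) = -10/3. At t=5: Q = (5·5 + 0)/(5 - 2) = 25/3
Result: (-10/3)/(t - 2) + (25/3)/(t - 5)


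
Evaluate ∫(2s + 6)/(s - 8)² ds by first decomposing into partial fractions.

Decompose: P = 2, Q = 2·8 + 6 = 22, so (2s + 6)/(s - 8)² = 2/(s - 8) + 22/(s - 8)². Integrate: ∫ P/(s - 8) ds = 2 ln|(s - 8)|; ∫ Q/(s - 8)² ds = -22/(s - 8). Sum: 2 ln|(s - 8)| - 22/(s - 8) + C


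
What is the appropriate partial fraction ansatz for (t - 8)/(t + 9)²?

Repeated linear factor: A/(t + 9) + B/(t + 9)²


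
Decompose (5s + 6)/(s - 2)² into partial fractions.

(5s + 6) = A(s - 2) + B. At s = 2: B = 5·2 + 6 = 16. Coeff of s: A = 5
Result: 5/(s - 2) + 16/(s - 2)²


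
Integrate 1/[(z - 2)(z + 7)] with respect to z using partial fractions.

Decompose: 1/[(z - 2)(z + 7)] = (1/9)/(z - 2) - (1/9)/(z + 7). Integrate each term: (1/9) ln|(z - 2)| - (1/9) ln|(z + 7)| + C


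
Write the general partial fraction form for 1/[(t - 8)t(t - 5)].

Three distinct linear factors: α/(t - 8) + β/t + γ/(t - 5)


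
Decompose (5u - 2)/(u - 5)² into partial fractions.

(5u - 2) = α(u - 5) + β. At u = 5: β = 5·5 - 2 = 23. Coeff of u: α = 5
Result: 5/(u - 5) + 23/(u - 5)²


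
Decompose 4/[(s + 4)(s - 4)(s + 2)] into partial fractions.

Using cover-up method: α = 1/4, β = 1/12, γ = -1/3
Result: (1/4)/(s + 4) + (1/12)/(s - 4) - (1/3)/(s + 2)


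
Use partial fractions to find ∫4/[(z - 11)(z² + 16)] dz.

Cover-up at z=11: P = 4/(11²+16) = 4/137. Coeff matching: Q = -4/137, R = -44/137. Decomposition: (4/137)/(z - 11) - ((4/137)z + 44/137)/(z² + 16). Integrate: linear → ln, quadratic → (1/2)ln + arctan: (4/137) ln|(z - 11)| - (2/137) ln(z² + 16) - (11/137) arctan(z/4) + C


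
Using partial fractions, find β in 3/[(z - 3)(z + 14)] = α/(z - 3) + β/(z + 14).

Cover-up at z = -14: β = 3/(-14 - 3) = -3/17


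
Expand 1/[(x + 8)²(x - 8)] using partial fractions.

Cover-up at x=8: γ = 1/(8 + 8)² = 1/256. Cover-up at x=-8: β = 1/(-8 - 8) = -1/16. Comparing x² coeff: α = -γ = -1/256
Result: (-1/256)/(x + 8) - (1/16)/(x + 8)² + (1/256)/(x - 8)


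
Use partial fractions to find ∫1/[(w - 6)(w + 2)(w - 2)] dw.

Cover-up: A = 1/32, B = 1/32, C = -1/16. Decomposition: (1/32)/(w - 6) + (1/32)/(w + 2) - (1/16)/(w - 2). Integrate each term: (1/32) ln|(w - 6)| + (1/32) ln|(w + 2)| - (1/16) ln|(w - 2)| + C


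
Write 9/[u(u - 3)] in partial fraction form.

9/u(u - 3) = α/u + β/(u - 3). α = 9/(0 - 3) = -3, β = 9/(3 - 0) = 3
Result: -3/u + 3/(u - 3)


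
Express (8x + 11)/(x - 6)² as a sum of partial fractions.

(8x + 11) = A(x - 6) + B. At x = 6: B = 8·6 + 11 = 59. Coeff of x: A = 8
Result: 8/(x - 6) + 59/(x - 6)²


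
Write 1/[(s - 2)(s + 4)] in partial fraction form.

1/(s - 2)(s + 4) = A/(s - 2) + B/(s + 4). A = 1/(2 + 4) = 1/6, B = 1/(-4 - 2) = -1/6
Result: (1/6)/(s - 2) - (1/6)/(s + 4)


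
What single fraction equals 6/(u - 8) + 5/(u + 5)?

Common denominator (u - 8)(u + 5). Numerator: 6(u + 5) + 5(u - 8) = (6u + 30) + (5u - 40) = 11u - 10
Result: (11u - 10)/[(u - 8)(u + 5)]


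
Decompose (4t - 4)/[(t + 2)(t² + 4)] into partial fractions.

At t=-2: P = (4·(-2) - 4)/((-2)² + 4) = -3/2. Q = -P = 3/2, R = 4 - (-2)·P = 1
Result: (-3/2)/(t + 2) + ((3/2)t + 1)/(t² + 4)


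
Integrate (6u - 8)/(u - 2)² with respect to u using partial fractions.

Decompose: α = 6, β = 6·2 - 8 = 4, so (6u - 8)/(u - 2)² = 6/(u - 2) + 4/(u - 2)². Integrate: ∫ α/(u - 2) du = 6 ln|(u - 2)|; ∫ β/(u - 2)² du = -4/(u - 2). Sum: 6 ln|(u - 2)| - 4/(u - 2) + C


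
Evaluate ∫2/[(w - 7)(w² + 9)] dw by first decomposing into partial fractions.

Cover-up at w=7: α = 2/(7²+9) = 1/29. Coeff matching: β = -1/29, γ = -7/29. Decomposition: (1/29)/(w - 7) - ((1/29)w + 7/29)/(w² + 9). Integrate: linear → ln, quadratic → (1/2)ln + arctan: (1/29) ln|(w - 7)| - (1/58) ln(w² + 9) - (7/87) arctan(w/3) + C


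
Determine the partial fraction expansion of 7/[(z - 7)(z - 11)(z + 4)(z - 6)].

Using Heaviside cover-up: (-7/44)/(z - 7) + (7/300)/(z - 11) - (7/1650)/(z + 4) + (7/50)/(z - 6)


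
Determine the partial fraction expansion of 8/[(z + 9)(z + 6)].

8/(z + 9)(z + 6) = P/(z + 9) + Q/(z + 6). P = 8/(-9 + 6) = -8/3, Q = 8/(-6 + 9) = 8/3
Result: (-8/3)/(z + 9) + (8/3)/(z + 6)


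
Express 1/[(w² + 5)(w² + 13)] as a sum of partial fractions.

Coefficient matching gives A = C = 0, B = 1/(13-5) = 1/8, D = -B = -1/8
Result: (1/8)/(w² + 5) - (1/8)/(w² + 13)


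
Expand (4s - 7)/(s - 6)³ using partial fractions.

(4s - 7) = α(s - 6)² + β(s - 6) + γ. At s = 6: γ = 4·6 - 7 = 17. Coefficients: α = 0, β = 4
Result: 4/(s - 6)² + 17/(s - 6)³


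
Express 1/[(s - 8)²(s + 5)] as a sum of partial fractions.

Cover-up at s=-5: γ = 1/(-5 - 8)² = 1/169. Cover-up at s=8: β = 1/(8 + 5) = 1/13. Comparing s² coeff: α = -γ = -1/169
Result: (-1/169)/(s - 8) + (1/13)/(s - 8)² + (1/169)/(s + 5)


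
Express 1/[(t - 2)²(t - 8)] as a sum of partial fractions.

Cover-up at t=8: R = 1/(8 - 2)² = 1/36. Cover-up at t=2: Q = 1/(2 - 8) = -1/6. Comparing t² coeff: P = -R = -1/36
Result: (-1/36)/(t - 2) - (1/6)/(t - 2)² + (1/36)/(t - 8)


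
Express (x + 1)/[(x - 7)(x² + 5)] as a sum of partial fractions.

At x=7: A = (1·7 + 1)/(7² + 5) = 4/27. B = -A = -4/27, C = 1 - 7·A = -1/27
Result: (4/27)/(x - 7) - ((4/27)x + 1/27)/(x² + 5)


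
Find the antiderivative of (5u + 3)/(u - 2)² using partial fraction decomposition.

Decompose: P = 5, Q = 5·2 + 3 = 13, so (5u + 3)/(u - 2)² = 5/(u - 2) + 13/(u - 2)². Integrate: ∫ P/(u - 2) du = 5 ln|(u - 2)|; ∫ Q/(u - 2)² du = -13/(u - 2). Sum: 5 ln|(u - 2)| - 13/(u - 2) + C


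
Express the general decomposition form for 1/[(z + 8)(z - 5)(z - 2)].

Three distinct linear factors: A/(z + 8) + B/(z - 5) + C/(z - 2)


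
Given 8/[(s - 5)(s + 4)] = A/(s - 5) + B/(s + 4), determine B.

Cover-up at s = -4: B = 8/(-4 - 5) = -8/9


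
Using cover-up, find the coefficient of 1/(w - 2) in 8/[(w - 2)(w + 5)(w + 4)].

Cover (w - 2), set w=2: 8/[(2 + 5)(2 + 4)] = 4/21


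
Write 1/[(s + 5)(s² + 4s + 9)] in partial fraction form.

Cover-up at s = -5: P = 1/((-5)² + 4·(-5) + 9) = 1/14. Then Q = -P = -1/14, R = -P·(4 - 5) = 1/14
Result: (1/14)/(s + 5) - ((1/14)s - 1/14)/(s² + 4s + 9)


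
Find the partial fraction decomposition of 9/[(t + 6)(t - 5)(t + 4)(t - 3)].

Using Heaviside cover-up: (-1/22)/(t + 6) + (1/22)/(t - 5) + (1/14)/(t + 4) - (1/14)/(t - 3)


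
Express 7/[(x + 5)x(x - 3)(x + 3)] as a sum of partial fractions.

Using Heaviside cover-up: (-7/80)/(x + 5) - (7/45)/x + (7/144)/(x - 3) + (7/36)/(x + 3)


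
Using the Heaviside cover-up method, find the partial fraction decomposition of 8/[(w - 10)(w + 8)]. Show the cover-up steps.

Cover (w - 10): set w=10, get P = 8/(10 + 8) = 4/9. Cover (w + 8): set w=-8, get Q = 8/(-8 - 10) = -4/9.
Result: (4/9)/(w - 10) - (4/9)/(w + 8)


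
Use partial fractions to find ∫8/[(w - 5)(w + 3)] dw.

Decompose: 8/[(w - 5)(w + 3)] = 1/(w - 5) - 1/(w + 3). Integrate each term: ln|(w - 5)| - ln|(w + 3)| + C


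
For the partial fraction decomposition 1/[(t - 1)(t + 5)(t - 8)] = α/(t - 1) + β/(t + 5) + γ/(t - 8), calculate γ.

Cover-up at t = 8: γ = 1/[(8 - 1)(8 + 5)] = 1/[(7)(13)] = 1/91


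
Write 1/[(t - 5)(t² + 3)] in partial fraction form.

Cover-up at t = 5: A = 1/(5² + 3) = 1/28. Then B = -A = -1/28, C = -A·(0 + 5) = -5/28
Result: (1/28)/(t - 5) - ((1/28)t + 5/28)/(t² + 3)


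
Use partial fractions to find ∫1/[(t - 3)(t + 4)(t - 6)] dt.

Cover-up: α = -1/21, β = 1/70, γ = 1/30. Decomposition: (-1/21)/(t - 3) + (1/70)/(t + 4) + (1/30)/(t - 6). Integrate each term: (-1/21) ln|(t - 3)| + (1/70) ln|(t + 4)| + (1/30) ln|(t - 6)| + C


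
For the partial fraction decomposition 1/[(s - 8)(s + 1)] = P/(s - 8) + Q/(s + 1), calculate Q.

Cover-up at s = -1: Q = 1/(-1 - 8) = -1/9


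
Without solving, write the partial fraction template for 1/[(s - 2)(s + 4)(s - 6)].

Three distinct linear factors: α/(s - 2) + β/(s + 4) + γ/(s - 6)


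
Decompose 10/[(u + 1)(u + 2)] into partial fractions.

10/(u + 1)(u + 2) = α/(u + 1) + β/(u + 2). α = 10/(-1 + 2) = 10, β = 10/(-2 + 1) = -10
Result: 10/(u + 1) - 10/(u + 2)


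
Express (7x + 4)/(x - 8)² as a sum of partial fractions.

(7x + 4) = A(x - 8) + B. At x = 8: B = 7·8 + 4 = 60. Coeff of x: A = 7
Result: 7/(x - 8) + 60/(x - 8)²


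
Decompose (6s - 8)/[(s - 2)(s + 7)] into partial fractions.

At s=2: α = (6·2 - 8)/(2 + 7) = 4/9. At s=-7: β = (6·(-7) - 8)/(-7 - 2) = 50/9
Result: (4/9)/(s - 2) + (50/9)/(s + 7)


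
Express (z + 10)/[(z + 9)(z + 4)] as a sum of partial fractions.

At z=-9: P = (1·(-9) + 10)/(-9 + 4) = -1/5. At z=-4: Q = (1·(-4) + 10)/(-4 + 9) = 6/5
Result: (-1/5)/(z + 9) + (6/5)/(z + 4)


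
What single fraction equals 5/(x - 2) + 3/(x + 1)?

Common denominator (x - 2)(x + 1). Numerator: 5(x + 1) + 3(x - 2) = (5x + 5) + (3x - 6) = 8x - 1
Result: (8x - 1)/[(x - 2)(x + 1)]


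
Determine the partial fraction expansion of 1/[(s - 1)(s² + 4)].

Cover-up at s = 1: A = 1/(1² + 4) = 1/5. Then B = -A = -1/5, C = -A·(0 + 1) = -1/5
Result: (1/5)/(s - 1) - ((1/5)s + 1/5)/(s² + 4)


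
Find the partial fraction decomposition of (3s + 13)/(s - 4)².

(3s + 13) = α(s - 4) + β. At s = 4: β = 3·4 + 13 = 25. Coeff of s: α = 3
Result: 3/(s - 4) + 25/(s - 4)²


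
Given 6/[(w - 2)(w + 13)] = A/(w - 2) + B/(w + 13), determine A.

Cover-up at w = 2: A = 6/(2 + 13) = 6/15 = 2/5


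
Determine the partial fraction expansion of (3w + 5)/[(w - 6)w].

At w=6: P = (3·6 + 5)/(6 - 0) = 23/6. At w=0: Q = (3·0 + 5)/(0 - 6) = -5/6
Result: (23/6)/(w - 6) - (5/6)/w


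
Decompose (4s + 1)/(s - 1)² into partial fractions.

(4s + 1) = α(s - 1) + β. At s = 1: β = 4·1 + 1 = 5. Coeff of s: α = 4
Result: 4/(s - 1) + 5/(s - 1)²


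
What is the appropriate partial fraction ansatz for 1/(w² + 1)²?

Repeated quadratic factor: (Pw + Q)/(w² + 1) + (Rw + S)/(w² + 1)²


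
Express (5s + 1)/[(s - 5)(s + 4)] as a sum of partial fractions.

At s=5: A = (5·5 + 1)/(5 + 4) = 26/9. At s=-4: B = (5·(-4) + 1)/(-4 - 5) = 19/9
Result: (26/9)/(s - 5) + (19/9)/(s + 4)


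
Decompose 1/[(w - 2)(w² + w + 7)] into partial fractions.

Cover-up at w = 2: α = 1/(2² + 1·2 + 7) = 1/13. Then β = -α = -1/13, γ = -α·(1 + 2) = -3/13
Result: (1/13)/(w - 2) - ((1/13)w + 3/13)/(w² + w + 7)


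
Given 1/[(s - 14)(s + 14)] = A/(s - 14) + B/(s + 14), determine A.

Cover-up at s = 14: A = 1/(14 + 14) = 1/28


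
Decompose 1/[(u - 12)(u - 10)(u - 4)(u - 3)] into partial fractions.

Using Heaviside cover-up: (1/144)/(u - 12) - (1/84)/(u - 10) + (1/48)/(u - 4) - (1/63)/(u - 3)


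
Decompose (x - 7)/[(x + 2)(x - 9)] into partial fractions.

At x=-2: P = (1·(-2) - 7)/(-2 - 9) = 9/11. At x=9: Q = (1·9 - 7)/(9 + 2) = 2/11
Result: (9/11)/(x + 2) + (2/11)/(x - 9)


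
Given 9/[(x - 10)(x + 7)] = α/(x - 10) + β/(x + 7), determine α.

Cover-up at x = 10: α = 9/(10 + 7) = 9/17


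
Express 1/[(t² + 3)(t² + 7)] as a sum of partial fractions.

Coefficient matching gives P = R = 0, Q = 1/(7-3) = 1/4, S = -Q = -1/4
Result: (1/4)/(t² + 3) - (1/4)/(t² + 7)


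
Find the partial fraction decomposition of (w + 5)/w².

(w + 5) = Aw + B. At w = 0: B = 1·0 + 5 = 5. Coeff of w: A = 1
Result: 1/w + 5/w²


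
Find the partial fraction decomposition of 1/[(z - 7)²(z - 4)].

Cover-up at z=4: R = 1/(4 - 7)² = 1/9. Cover-up at z=7: Q = 1/(7 - 4) = 1/3. Comparing z² coeff: P = -R = -1/9
Result: (-1/9)/(z - 7) + (1/3)/(z - 7)² + (1/9)/(z - 4)


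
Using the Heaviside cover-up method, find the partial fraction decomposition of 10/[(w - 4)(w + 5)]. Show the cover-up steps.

Cover (w - 4): set w=4, get P = 10/(4 + 5) = 10/9. Cover (w + 5): set w=-5, get Q = 10/(-5 - 4) = -10/9.
Result: (10/9)/(w - 4) - (10/9)/(w + 5)


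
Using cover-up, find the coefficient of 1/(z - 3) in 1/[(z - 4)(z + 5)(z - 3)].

Cover (z - 3), set z=3: 1/[(3 - 4)(3 + 5)] = -1/8


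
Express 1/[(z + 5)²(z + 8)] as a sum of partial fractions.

Cover-up at z=-8: R = 1/(-8 + 5)² = 1/9. Cover-up at z=-5: Q = 1/(-5 + 8) = 1/3. Comparing z² coeff: P = -R = -1/9
Result: (-1/9)/(z + 5) + (1/3)/(z + 5)² + (1/9)/(z + 8)


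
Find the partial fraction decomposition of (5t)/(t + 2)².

(5t) = P(t + 2) + Q. At t = -2: Q = 5·(-2) + 0 = -10. Coeff of t: P = 5
Result: 5/(t + 2) - 10/(t + 2)²


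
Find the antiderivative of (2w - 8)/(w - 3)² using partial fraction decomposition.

Decompose: α = 2, β = 2·3 - 8 = -2, so (2w - 8)/(w - 3)² = 2/(w - 3) - 2/(w - 3)². Integrate: ∫ α/(w - 3) dw = 2 ln|(w - 3)|; ∫ β/(w - 3)² dw = 2/(w - 3). Sum: 2 ln|(w - 3)| + 2/(w - 3) + C


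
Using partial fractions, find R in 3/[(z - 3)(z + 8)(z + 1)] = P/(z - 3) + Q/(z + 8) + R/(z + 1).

Cover-up at z = -1: R = 3/[(-1 - 3)(-1 + 8)] = 3/[(-4)(7)] = -3/28


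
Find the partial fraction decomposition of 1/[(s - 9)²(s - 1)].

Cover-up at s=1: R = 1/(1 - 9)² = 1/64. Cover-up at s=9: Q = 1/(9 - 1) = 1/8. Comparing s² coeff: P = -R = -1/64
Result: (-1/64)/(s - 9) + (1/8)/(s - 9)² + (1/64)/(s - 1)


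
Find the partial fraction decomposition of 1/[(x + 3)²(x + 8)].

Cover-up at x=-8: γ = 1/(-8 + 3)² = 1/25. Cover-up at x=-3: β = 1/(-3 + 8) = 1/5. Comparing x² coeff: α = -γ = -1/25
Result: (-1/25)/(x + 3) + (1/5)/(x + 3)² + (1/25)/(x + 8)


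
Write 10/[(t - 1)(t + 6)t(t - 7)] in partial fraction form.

Using Heaviside cover-up: (-5/21)/(t - 1) - (5/273)/(t + 6) + (5/21)/t + (5/273)/(t - 7)


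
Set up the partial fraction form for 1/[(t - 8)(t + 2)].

Distinct linear factors: A/(t - 8) + B/(t + 2)


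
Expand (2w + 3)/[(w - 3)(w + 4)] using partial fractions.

At w=3: A = (2·3 + 3)/(3 + 4) = 9/7. At w=-4: B = (2·(-4) + 3)/(-4 - 3) = 5/7
Result: (9/7)/(w - 3) + (5/7)/(w + 4)


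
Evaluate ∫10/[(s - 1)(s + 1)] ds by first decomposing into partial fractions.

Decompose: 10/[(s - 1)(s + 1)] = 5/(s - 1) - 5/(s + 1). Integrate each term: 5 ln|(s - 1)| - 5 ln|(s + 1)| + C


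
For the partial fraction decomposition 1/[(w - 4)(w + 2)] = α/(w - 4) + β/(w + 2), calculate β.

Cover-up at w = -2: β = 1/(-2 - 4) = -1/6


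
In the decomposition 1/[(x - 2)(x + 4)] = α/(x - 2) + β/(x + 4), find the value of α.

Cover-up at x = 2: α = 1/(2 + 4) = 1/6


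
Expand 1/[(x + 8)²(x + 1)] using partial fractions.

Cover-up at x=-1: γ = 1/(-1 + 8)² = 1/49. Cover-up at x=-8: β = 1/(-8 + 1) = -1/7. Comparing x² coeff: α = -γ = -1/49
Result: (-1/49)/(x + 8) - (1/7)/(x + 8)² + (1/49)/(x + 1)


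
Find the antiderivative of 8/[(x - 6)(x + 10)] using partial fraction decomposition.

Decompose: 8/[(x - 6)(x + 10)] = (1/2)/(x - 6) - (1/2)/(x + 10). Integrate each term: (1/2) ln|(x - 6)| - (1/2) ln|(x + 10)| + C


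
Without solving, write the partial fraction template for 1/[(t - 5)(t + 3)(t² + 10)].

Two linear + quadratic: A/(t - 5) + B/(t + 3) + (Ct + D)/(t² + 10)


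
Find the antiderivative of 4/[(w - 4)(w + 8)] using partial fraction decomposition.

Decompose: 4/[(w - 4)(w + 8)] = (1/3)/(w - 4) - (1/3)/(w + 8). Integrate each term: (1/3) ln|(w - 4)| - (1/3) ln|(w + 8)| + C


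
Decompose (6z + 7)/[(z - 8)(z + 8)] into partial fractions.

At z=8: A = (6·8 + 7)/(8 + 8) = 55/16. At z=-8: B = (6·(-8) + 7)/(-8 - 8) = 41/16
Result: (55/16)/(z - 8) + (41/16)/(z + 8)


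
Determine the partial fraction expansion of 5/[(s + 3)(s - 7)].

5/(s + 3)(s - 7) = α/(s + 3) + β/(s - 7). α = 5/(-3 - 7) = -1/2, β = 5/(7 + 3) = 1/2
Result: (-1/2)/(s + 3) + (1/2)/(s - 7)


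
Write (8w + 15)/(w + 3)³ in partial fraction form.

(8w + 15) = P(w + 3)² + Q(w + 3) + R. At w = -3: R = 8·(-3) + 15 = -9. Coefficients: P = 0, Q = 8
Result: 8/(w + 3)² - 9/(w + 3)³


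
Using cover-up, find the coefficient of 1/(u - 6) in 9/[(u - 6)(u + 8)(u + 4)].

Cover (u - 6), set u=6: 9/[(6 + 8)(6 + 4)] = 9/140


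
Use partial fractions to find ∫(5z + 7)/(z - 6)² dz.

Decompose: α = 5, β = 5·6 + 7 = 37, so (5z + 7)/(z - 6)² = 5/(z - 6) + 37/(z - 6)². Integrate: ∫ α/(z - 6) dz = 5 ln|(z - 6)|; ∫ β/(z - 6)² dz = -37/(z - 6). Sum: 5 ln|(z - 6)| - 37/(z - 6) + C


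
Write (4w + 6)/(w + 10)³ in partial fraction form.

(4w + 6) = P(w + 10)² + Q(w + 10) + R. At w = -10: R = 4·(-10) + 6 = -34. Coefficients: P = 0, Q = 4
Result: 4/(w + 10)² - 34/(w + 10)³


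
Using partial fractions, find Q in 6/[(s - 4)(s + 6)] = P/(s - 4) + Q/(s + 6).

Cover-up at s = -6: Q = 6/(-6 - 4) = -6/10 = -3/5


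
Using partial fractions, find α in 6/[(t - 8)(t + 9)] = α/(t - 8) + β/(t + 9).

Cover-up at t = 8: α = 6/(8 + 9) = 6/17


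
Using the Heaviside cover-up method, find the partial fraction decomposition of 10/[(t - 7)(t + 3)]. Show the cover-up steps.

Cover (t - 7): set t=7, get A = 10/(7 + 3) = 1. Cover (t + 3): set t=-3, get B = 10/(-3 - 7) = -1.
Result: 1/(t - 7) - 1/(t + 3)


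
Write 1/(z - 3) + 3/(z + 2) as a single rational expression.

Common denominator (z - 3)(z + 2). Numerator: 1(z + 2) + 3(z - 3) = (z + 2) + (3z - 9) = 4z - 7
Result: (4z - 7)/[(z - 3)(z + 2)]


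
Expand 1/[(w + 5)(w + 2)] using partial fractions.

1/(w + 5)(w + 2) = α/(w + 5) + β/(w + 2). α = 1/(-5 + 2) = -1/3, β = 1/(-2 + 5) = 1/3
Result: (-1/3)/(w + 5) + (1/3)/(w + 2)


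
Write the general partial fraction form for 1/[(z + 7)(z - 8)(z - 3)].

Three distinct linear factors: α/(z + 7) + β/(z - 8) + γ/(z - 3)


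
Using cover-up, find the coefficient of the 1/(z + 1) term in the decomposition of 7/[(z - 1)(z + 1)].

Cover (z + 1), set z=-1: 7/((z - 1) at z=-1) = 7/(-2) = -7/2


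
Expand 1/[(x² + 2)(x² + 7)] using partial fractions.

Coefficient matching gives P = R = 0, Q = 1/(7-2) = 1/5, S = -Q = -1/5
Result: (1/5)/(x² + 2) - (1/5)/(x² + 7)


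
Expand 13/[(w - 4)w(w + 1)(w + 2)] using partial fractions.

Using Heaviside cover-up: (13/120)/(w - 4) - (13/8)/w + (13/5)/(w + 1) - (13/12)/(w + 2)


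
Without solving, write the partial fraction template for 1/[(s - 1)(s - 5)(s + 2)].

Three distinct linear factors: P/(s - 1) + Q/(s - 5) + R/(s + 2)


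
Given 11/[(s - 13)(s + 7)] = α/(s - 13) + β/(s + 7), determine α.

Cover-up at s = 13: α = 11/(13 + 7) = 11/20


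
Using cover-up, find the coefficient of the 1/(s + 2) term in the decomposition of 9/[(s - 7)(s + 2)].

Cover (s + 2), set s=-2: 9/((s - 7) at s=-2) = 9/(-9) = -1
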